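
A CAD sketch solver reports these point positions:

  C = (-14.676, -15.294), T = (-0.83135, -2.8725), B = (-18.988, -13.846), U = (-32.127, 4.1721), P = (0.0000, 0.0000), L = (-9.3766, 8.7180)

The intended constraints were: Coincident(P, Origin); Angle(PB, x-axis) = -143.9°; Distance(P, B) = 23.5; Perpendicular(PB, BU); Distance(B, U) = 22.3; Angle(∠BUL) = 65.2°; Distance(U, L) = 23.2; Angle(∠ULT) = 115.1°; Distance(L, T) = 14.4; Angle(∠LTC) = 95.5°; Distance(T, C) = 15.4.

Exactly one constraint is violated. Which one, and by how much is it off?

Distance(T, C) = 15.4 — off by 3.20.

P = (0.00, 0.00) ✓; PB at -143.9° ✓; |PB| = 23.50 ✓; ∠(PB, BU) = 90.00° ✓; |BU| = 22.30 ✓; ∠BUL = 65.20° ✓; |UL| = 23.20 ✓; ∠ULT = 115.1° ✓; |LT| = 14.40 ✓; ∠LTC = 95.50° ✓; |TC| = 18.60 ✗.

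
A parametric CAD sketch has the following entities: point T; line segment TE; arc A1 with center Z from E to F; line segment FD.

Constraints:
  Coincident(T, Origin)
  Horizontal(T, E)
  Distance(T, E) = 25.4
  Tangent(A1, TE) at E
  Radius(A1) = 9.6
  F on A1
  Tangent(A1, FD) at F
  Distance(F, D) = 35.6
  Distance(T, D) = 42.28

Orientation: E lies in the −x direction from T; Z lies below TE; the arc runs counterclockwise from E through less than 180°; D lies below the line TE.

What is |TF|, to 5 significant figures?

36.137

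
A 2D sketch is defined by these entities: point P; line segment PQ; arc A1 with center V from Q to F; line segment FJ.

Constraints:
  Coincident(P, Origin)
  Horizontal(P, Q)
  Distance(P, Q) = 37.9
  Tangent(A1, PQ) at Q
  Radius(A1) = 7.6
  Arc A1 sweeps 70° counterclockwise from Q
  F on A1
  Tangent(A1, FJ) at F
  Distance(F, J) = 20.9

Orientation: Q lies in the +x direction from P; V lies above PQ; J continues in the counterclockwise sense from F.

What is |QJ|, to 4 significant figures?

28.48

P is at the origin; PQ is horizontal with |PQ| = 37.9 and Q on the +x side, so Q = (37.90, 0.000). The tangent condition forces VQ to be normal to PQ, so V = Q + (0, 7.6) = (37.90, 7.600). On A1, Q sits at bearing -90° from V; a 70° counterclockwise sweep puts F at bearing -20°, so F = V + 7.6·(cos -20°, sin -20°) = (45.04, 5.001). The tangent condition forces VF to be normal to FJ, so FJ runs along (−sin -20°, cos -20°); with |FJ| = 20.9, J = (52.19, 24.64). Then |QJ| = |J − Q| = 28.48.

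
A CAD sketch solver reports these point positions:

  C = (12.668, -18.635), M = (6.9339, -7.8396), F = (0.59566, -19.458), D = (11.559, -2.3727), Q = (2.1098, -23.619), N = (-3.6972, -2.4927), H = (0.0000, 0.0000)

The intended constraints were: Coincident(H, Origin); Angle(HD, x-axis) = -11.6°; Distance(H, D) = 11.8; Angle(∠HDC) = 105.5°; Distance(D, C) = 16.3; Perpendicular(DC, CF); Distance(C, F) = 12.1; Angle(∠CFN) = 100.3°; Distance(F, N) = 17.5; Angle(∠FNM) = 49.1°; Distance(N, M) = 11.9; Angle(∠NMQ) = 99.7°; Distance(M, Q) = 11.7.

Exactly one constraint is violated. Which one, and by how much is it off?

Distance(M, Q) = 11.7 — off by 4.80.

H = (0.00, 0.00) ✓; HD at -11.60° ✓; |HD| = 11.80 ✓; ∠HDC = 105.5° ✓; |DC| = 16.30 ✓; ∠(DC, CF) = 90.00° ✓; |CF| = 12.10 ✓; ∠CFN = 100.3° ✓; |FN| = 17.50 ✓; ∠FNM = 49.10° ✓; |NM| = 11.90 ✓; ∠NMQ = 99.70° ✓; |MQ| = 16.50 ✗.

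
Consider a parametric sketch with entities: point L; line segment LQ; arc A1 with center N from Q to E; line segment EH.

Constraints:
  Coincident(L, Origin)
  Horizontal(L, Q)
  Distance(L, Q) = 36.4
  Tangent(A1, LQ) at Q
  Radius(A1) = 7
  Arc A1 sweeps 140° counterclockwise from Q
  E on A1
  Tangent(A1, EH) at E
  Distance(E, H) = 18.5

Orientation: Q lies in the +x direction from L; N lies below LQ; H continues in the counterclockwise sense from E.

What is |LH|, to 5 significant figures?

52.066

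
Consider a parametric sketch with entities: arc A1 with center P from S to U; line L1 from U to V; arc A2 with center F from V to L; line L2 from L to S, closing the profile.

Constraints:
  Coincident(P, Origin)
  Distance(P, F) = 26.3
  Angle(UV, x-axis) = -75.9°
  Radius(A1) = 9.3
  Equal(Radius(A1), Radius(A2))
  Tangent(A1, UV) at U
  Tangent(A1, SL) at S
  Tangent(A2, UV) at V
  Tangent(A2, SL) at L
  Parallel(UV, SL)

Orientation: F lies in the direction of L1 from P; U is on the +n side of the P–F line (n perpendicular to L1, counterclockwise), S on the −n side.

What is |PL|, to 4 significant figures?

27.90

The slot axis is L1's direction at -75.9°, so u = (cos -75.9°, sin -75.9°) = (0.2436, -0.9699) and n = (−sin -75.9°, cos -75.9°) = (0.9699, 0.2436). P is at the origin and F lies 26.3 along u from P, so F = 26.3·u = (6.407, -25.51). Tangency of A1 to both parallel lines with radius 9.3 puts U and S at P ± 9.3·n: U = (9.020, 2.266), S = (-9.020, -2.266). Equal radii place V and L the same way about F: V = F + 9.3·n = (15.43, -23.24), L = F − 9.3·n = (-2.613, -27.77). Then |PL| = |L − P| = 27.90.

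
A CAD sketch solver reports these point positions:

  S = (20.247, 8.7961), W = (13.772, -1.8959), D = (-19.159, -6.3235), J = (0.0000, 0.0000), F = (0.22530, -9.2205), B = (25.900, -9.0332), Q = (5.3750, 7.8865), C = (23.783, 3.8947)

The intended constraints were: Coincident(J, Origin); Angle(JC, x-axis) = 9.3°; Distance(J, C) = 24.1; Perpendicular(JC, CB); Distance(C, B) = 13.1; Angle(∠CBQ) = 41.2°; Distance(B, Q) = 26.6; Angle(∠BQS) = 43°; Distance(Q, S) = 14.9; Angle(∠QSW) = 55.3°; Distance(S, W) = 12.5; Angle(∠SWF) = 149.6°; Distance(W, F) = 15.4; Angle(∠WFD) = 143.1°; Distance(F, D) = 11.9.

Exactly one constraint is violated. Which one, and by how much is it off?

Distance(F, D) = 11.9 — off by 7.70.

J = (0.00, 0.00) ✓; JC at 9.300° ✓; |JC| = 24.10 ✓; ∠(JC, CB) = 90.00° ✓; |CB| = 13.10 ✓; ∠CBQ = 41.20° ✓; |BQ| = 26.60 ✓; ∠BQS = 43.00° ✓; |QS| = 14.90 ✓; ∠QSW = 55.30° ✓; |SW| = 12.50 ✓; ∠SWF = 149.6° ✓; |WF| = 15.40 ✓; ∠WFD = 143.1° ✓; |FD| = 19.60 ✗.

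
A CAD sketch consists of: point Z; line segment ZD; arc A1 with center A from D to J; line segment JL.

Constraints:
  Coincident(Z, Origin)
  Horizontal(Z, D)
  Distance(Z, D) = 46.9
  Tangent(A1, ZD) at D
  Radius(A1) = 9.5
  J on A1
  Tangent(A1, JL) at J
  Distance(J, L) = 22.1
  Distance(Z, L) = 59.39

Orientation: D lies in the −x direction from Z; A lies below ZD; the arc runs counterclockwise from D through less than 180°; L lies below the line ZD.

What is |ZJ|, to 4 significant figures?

57.30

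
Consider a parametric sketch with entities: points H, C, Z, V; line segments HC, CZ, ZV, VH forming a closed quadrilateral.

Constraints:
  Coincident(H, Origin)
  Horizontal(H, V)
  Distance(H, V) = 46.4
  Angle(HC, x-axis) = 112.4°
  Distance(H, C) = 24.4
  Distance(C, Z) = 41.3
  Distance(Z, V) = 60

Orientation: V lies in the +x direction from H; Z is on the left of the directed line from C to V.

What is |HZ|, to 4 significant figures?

56.24

H is at the origin; HV is horizontal with |HV| = 46.4 and V in +x, so V = (46.4, 0). HC runs at 112.4° with |HC| = 24.4, so C = (-9.298, 22.56). Z is determined by |CZ| = 41.3 and |ZV| = 60.0 together: it lies at the intersection of circle(C, 41.3) and circle(V, 60.0). With |CV| = 60.09, the foot of the radical line on CV is 14.29 from C and the perpendicular offset is √(41.3² − 14.29²) = 38.75. Taking the left-of-CV solution: Z = (18.49, 53.11).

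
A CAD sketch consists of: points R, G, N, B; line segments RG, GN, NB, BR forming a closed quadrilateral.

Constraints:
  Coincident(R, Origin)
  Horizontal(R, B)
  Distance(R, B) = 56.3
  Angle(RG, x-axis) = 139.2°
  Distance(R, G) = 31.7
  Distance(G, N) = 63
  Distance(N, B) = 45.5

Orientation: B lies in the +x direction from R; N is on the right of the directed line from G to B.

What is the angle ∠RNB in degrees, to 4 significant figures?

91.86°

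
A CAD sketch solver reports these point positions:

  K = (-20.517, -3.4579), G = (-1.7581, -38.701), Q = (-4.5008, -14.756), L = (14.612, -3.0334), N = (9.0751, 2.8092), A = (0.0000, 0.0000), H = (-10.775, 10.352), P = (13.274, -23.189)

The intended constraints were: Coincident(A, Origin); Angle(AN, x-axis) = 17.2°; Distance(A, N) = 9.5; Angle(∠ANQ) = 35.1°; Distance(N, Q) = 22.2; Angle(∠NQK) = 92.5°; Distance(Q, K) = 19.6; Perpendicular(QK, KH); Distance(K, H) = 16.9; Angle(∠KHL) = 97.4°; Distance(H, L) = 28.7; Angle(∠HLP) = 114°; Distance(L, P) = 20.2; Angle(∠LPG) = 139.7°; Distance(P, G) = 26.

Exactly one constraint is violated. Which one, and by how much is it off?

Distance(P, G) = 26 — off by 4.40.

A = (0.00, 0.00) ✓; AN at 17.20° ✓; |AN| = 9.500 ✓; ∠ANQ = 35.10° ✓; |NQ| = 22.20 ✓; ∠NQK = 92.50° ✓; |QK| = 19.60 ✓; ∠(QK, KH) = 90.00° ✓; |KH| = 16.90 ✓; ∠KHL = 97.40° ✓; |HL| = 28.70 ✓; ∠HLP = 114.0° ✓; |LP| = 20.20 ✓; ∠LPG = 139.7° ✓; |PG| = 21.60 ✗.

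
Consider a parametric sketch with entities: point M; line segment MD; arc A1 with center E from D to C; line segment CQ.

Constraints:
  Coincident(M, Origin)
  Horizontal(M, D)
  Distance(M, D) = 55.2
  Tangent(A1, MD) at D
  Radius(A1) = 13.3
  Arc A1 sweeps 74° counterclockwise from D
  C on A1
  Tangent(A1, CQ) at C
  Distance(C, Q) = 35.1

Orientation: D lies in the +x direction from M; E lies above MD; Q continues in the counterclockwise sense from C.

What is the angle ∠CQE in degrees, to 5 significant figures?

20.753°

M is at the origin; MD is horizontal with |MD| = 55.2 and D on the +x side, so D = (55.200, 0.0000). Since A1 is tangent to MD there, ED ⟂ MD, so E = D + (0, 13.3) = (55.200, 13.300). On A1, D sits at bearing -90° from E; a 74° counterclockwise sweep puts C at bearing -16°, so C = E + 13.3·(cos -16°, sin -16°) = (67.985, 9.6340). Tangency of A1 to CQ means the radius EC is perpendicular to CQ, so CQ runs along (−sin -16°, cos -16°); with |CQ| = 35.1, Q = (77.660, 43.374). Then cos ∠CQE = QC·QE / (|QC||QE|), giving 20.753°.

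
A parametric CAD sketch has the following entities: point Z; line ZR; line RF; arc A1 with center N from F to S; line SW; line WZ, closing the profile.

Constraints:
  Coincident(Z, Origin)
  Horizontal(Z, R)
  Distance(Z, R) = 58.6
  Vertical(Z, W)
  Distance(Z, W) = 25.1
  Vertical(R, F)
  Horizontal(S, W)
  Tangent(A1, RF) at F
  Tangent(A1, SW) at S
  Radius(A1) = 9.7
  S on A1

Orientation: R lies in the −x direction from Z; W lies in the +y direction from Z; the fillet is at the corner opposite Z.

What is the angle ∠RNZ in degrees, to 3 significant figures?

105°

Z is at the origin; ZR is horizontal with |ZR| = 58.6 and R on the −x side, so R = (-58.6, 0.00). ZW is vertical with |ZW| = 25.1 and W on the +y side, so W = (0.00, 25.1). The virtual corner opposite Z is at (-58.6, 25.1). The tangent condition forces NF to be normal to RF and since A1 is tangent to SW there, NS ⟂ SW, with radius 9.7, so the center N sits 9.7 in from both sides at N = (-48.9, 15.4). Then cos ∠RNZ = NR·NZ / (|NR||NZ|), giving 105°.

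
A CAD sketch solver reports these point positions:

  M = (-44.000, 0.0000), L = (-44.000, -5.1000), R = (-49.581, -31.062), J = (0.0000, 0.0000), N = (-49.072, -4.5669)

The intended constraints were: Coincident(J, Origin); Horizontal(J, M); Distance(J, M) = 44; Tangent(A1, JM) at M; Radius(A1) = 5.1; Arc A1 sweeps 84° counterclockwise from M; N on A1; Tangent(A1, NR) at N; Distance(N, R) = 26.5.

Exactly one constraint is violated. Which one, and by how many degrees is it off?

Tangent(A1, NR) at N — off by 4.90°.

J = (0.00, 0.00) ✓; J.y = 0.00, M.y = 0.00 ✓; |JM| = 44.00 ✓; ∠(LM, MJ) = 90.00° ✓; |LM| = 5.100 ✓; bearing(L→N) − bearing(L→M) = 84.00° ✓; |LN| = 5.100 ✓; ∠(LN, NR) = 85.10° ✗; |NR| = 26.50 ✓.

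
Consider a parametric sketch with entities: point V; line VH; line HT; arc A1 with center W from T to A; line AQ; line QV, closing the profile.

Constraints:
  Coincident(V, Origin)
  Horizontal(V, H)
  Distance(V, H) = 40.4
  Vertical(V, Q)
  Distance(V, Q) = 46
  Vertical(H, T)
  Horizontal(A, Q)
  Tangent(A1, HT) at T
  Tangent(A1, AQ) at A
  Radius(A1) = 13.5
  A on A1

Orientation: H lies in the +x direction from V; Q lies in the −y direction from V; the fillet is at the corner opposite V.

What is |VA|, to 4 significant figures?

53.29

The virtual corner opposite V is at (40.40, -46.00). A1 meets HT tangentially, so WT is at right angles to HT and since A1 is tangent to AQ there, WA ⟂ AQ, with radius 13.5, so the center W sits 13.5 in from both sides at W = (26.90, -32.50). That places the tangent points at T = (40.40, -32.50) on HT and A = (26.90, -46.00) on AQ. Then |VA| = |A − V| = 53.29.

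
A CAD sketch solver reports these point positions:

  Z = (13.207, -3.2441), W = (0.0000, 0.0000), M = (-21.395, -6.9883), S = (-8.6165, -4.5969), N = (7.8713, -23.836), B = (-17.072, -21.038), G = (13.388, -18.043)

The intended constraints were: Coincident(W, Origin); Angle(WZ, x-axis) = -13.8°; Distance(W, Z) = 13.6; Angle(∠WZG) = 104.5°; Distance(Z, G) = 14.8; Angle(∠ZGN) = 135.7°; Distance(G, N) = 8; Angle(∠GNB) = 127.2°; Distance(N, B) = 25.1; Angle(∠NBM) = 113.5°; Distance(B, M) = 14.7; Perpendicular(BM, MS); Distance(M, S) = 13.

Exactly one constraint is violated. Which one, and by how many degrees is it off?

Perpendicular(BM, MS) — off by 6.50°.

W = (0.00, 0.00) ✓; WZ at -13.80° ✓; |WZ| = 13.60 ✓; ∠WZG = 104.5° ✓; |ZG| = 14.80 ✓; ∠ZGN = 135.7° ✓; |GN| = 8.000 ✓; ∠GNB = 127.2° ✓; |NB| = 25.10 ✓; ∠NBM = 113.5° ✓; |BM| = 14.70 ✓; ∠(BM, MS) = 96.50° ✗; |MS| = 13.00 ✓.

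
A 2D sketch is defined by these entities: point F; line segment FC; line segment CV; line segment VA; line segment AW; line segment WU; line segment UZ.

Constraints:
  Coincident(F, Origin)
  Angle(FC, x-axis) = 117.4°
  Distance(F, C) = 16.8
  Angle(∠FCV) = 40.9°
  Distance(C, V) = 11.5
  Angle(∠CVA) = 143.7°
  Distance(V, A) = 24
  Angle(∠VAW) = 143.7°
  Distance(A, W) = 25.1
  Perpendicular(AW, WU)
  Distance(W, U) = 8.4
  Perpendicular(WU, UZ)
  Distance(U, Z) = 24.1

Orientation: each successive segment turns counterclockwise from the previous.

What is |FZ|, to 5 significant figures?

12.381

F is at the origin; FC runs at 117.4° with length 16.8, so C = (-7.7314, 14.915). ∠FCV = 40.9° gives CV at -103.50° from the x-axis; with |CV| = 11.5, V = (-10.416, 3.7330). ∠CVA = 143.7° gives VA at -67.200° from the x-axis; with |VA| = 24.0, A = (-1.1156, -18.392). ∠VAW = 143.7° gives AW at -30.900° from the x-axis; with |AW| = 25.1, W = (20.422, -31.282). The perpendicularity gives WU at right angles to AW, so WU runs at 59.100°; with |WU| = 8.4, U = (24.736, -24.074). The perpendicularity gives UZ at right angles to WU, so UZ runs at 149.10°; with |UZ| = 24.1, Z = (4.0562, -11.697). Then |FZ| = |Z − F| = 12.381.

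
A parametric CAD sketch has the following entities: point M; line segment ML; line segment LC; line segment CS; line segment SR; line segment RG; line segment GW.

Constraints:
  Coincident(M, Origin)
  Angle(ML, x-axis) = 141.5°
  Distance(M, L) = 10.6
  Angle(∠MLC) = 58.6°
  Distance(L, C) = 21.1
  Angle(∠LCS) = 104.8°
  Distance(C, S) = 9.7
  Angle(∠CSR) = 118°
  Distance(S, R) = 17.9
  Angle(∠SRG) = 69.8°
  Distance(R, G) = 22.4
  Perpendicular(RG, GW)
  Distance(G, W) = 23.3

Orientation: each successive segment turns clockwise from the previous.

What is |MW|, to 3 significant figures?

24.7

∠SRG = 69.8° gives RG at 133° from the x-axis; with |RG| = 22.4, G = (-6.28, 6.42). The perpendicularity gives GW at right angles to RG, so GW runs at 42.7°; with |GW| = 23.3, W = (10.8, 22.2). Then |MW| = |W − M| = 24.7.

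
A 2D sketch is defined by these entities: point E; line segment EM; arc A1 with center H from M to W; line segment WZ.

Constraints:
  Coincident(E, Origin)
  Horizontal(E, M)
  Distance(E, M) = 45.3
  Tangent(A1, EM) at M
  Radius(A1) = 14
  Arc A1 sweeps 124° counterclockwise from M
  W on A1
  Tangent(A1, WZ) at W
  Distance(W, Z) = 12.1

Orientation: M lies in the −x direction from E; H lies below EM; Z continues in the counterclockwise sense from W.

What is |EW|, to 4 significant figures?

60.95

E is at the origin; E and M share the same y with |EM| = 45.3 and M on the −x side, so M = (-45.30, 0.000). A1 meets EM tangentially, so HM is at right angles to EM, so H = M + (0, -14) = (-45.30, -14.00). On A1, M sits at bearing 90° from H; a 124° counterclockwise sweep puts W at bearing 214°, so W = H + 14.0·(cos 214°, sin 214°) = (-56.91, -21.83). Then |EW| = |W − E| = 60.95.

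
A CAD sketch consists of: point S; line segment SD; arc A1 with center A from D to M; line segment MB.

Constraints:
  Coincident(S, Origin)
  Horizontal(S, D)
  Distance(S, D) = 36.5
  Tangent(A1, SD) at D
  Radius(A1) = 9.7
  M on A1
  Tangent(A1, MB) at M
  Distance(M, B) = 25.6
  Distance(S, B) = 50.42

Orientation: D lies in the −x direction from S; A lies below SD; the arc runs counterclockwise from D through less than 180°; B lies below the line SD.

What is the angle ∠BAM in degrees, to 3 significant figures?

69.2°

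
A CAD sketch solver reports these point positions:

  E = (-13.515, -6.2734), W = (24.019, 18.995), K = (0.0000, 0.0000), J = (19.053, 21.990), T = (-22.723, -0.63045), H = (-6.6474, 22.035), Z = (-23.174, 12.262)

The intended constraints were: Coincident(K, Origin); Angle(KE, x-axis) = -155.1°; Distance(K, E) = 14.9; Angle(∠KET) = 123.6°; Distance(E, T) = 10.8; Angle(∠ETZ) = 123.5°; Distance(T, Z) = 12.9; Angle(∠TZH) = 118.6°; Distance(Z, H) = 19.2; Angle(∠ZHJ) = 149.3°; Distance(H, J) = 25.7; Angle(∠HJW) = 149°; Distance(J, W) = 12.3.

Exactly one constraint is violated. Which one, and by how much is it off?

Distance(J, W) = 12.3 — off by 6.50.

K = (0.00, 0.00) ✓; KE at -155.1° ✓; |KE| = 14.90 ✓; ∠KET = 123.6° ✓; |ET| = 10.80 ✓; ∠ETZ = 123.5° ✓; |TZ| = 12.90 ✓; ∠TZH = 118.6° ✓; |ZH| = 19.20 ✓; ∠ZHJ = 149.3° ✓; |HJ| = 25.70 ✓; ∠HJW = 149.0° ✓; |JW| = 5.799 ✗.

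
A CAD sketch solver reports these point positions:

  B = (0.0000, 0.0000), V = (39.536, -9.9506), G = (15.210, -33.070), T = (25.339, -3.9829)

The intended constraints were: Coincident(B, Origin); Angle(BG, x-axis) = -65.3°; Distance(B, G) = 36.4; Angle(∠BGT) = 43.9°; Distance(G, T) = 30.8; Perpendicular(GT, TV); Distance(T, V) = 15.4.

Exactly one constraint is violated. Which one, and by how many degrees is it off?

Perpendicular(GT, TV) — off by 3.60°.

B = (0.00, 0.00) ✓; BG at -65.30° ✓; |BG| = 36.40 ✓; ∠BGT = 43.90° ✓; |GT| = 30.80 ✓; ∠(GT, TV) = 93.60° ✗; |TV| = 15.40 ✓.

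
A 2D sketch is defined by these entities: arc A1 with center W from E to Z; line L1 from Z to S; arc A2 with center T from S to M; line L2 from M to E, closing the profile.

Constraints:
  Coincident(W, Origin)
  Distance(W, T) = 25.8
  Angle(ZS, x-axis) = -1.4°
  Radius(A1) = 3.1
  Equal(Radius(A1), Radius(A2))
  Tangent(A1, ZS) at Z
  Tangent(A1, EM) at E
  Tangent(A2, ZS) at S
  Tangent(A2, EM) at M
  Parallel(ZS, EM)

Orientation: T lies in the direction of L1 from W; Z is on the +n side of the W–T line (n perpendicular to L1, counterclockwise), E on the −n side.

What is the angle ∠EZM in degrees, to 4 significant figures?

76.49°

Tangency of A1 to both parallel lines with radius 3.1 puts Z and E at W ± 3.1·n: Z = (0.07574, 3.099), E = (-0.07574, -3.099). Equal radii place S and M the same way about T: S = T + 3.1·n = (25.87, 2.469), M = T − 3.1·n = (25.72, -3.729). Then cos ∠EZM = ZE·ZM / (|ZE||ZM|), giving 76.49°.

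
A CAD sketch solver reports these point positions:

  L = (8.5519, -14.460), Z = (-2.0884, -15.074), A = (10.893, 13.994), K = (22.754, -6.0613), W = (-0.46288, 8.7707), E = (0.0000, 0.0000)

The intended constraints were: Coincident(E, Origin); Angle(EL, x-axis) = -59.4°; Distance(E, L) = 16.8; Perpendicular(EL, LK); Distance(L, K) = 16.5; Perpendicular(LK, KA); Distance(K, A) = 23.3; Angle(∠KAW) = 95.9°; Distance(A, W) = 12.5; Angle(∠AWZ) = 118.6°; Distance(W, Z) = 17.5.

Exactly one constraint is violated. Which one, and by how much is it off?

Distance(W, Z) = 17.5 — off by 6.40.

E = (0.00, 0.00) ✓; EL at -59.40° ✓; |EL| = 16.80 ✓; ∠(EL, LK) = 90.00° ✓; |LK| = 16.50 ✓; ∠(LK, KA) = 90.00° ✓; |KA| = 23.30 ✓; ∠KAW = 95.90° ✓; |AW| = 12.50 ✓; ∠AWZ = 118.6° ✓; |WZ| = 23.90 ✗.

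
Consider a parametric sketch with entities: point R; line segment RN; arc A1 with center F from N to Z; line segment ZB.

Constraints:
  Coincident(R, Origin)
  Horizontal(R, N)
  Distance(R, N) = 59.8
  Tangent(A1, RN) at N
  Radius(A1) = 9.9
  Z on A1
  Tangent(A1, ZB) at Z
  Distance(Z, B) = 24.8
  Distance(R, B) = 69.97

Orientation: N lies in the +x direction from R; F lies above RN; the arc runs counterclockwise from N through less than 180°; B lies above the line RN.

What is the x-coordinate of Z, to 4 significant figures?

68.97

Checks: |FZ| = 9.900 ✓; ∠(FZ, ZB) = 90.00° ✓; |ZB| = 24.80 ✓; |RB| = 69.97 ✓.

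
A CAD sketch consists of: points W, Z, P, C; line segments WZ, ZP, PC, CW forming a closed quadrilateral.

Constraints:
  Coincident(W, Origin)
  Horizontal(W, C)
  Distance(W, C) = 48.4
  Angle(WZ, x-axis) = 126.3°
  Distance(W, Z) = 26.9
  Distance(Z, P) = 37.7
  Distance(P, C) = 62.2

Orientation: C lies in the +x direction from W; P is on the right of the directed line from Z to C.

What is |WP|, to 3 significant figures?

19.7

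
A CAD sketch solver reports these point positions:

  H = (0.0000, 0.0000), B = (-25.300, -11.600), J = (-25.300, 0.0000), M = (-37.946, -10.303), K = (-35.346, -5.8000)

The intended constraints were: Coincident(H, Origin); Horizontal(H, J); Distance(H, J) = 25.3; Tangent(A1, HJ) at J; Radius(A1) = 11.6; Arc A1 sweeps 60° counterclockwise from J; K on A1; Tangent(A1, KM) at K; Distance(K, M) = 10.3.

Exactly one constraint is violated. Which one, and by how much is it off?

Distance(K, M) = 10.3 — off by 5.10.

H = (0.00, 0.00) ✓; H.y = 0.00, J.y = 0.00 ✓; |HJ| = 25.30 ✓; ∠(BJ, JH) = 90.00° ✓; |BJ| = 11.60 ✓; bearing(B→K) − bearing(B→J) = 60.00° ✓; |BK| = 11.60 ✓; ∠(BK, KM) = 90.00° ✓; |KM| = 5.200 ✗.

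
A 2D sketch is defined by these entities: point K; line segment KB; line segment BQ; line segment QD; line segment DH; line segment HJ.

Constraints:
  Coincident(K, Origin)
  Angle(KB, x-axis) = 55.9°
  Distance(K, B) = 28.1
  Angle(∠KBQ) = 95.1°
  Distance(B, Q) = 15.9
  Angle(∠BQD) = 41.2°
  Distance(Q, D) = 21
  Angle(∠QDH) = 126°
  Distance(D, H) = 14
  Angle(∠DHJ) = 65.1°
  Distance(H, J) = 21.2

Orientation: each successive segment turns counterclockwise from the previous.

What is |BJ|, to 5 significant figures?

6.0717

K is at the origin; KB runs at 55.9° with length 28.1, so B = (15.754, 23.268). ∠KBQ = 95.1° gives BQ at 140.80° from the x-axis; with |BQ| = 15.9, Q = (3.4323, 33.318). ∠BQD = 41.2° gives QD at -80.400° from the x-axis; with |QD| = 21.0, D = (6.9345, 12.612). ∠QDH = 126.0° gives DH at -26.400° from the x-axis; with |DH| = 14.0, H = (19.474, 6.3870). ∠DHJ = 65.1° gives HJ at 88.500° from the x-axis; with |HJ| = 21.2, J = (20.029, 27.580). Then |BJ| = |J − B| = 6.0717.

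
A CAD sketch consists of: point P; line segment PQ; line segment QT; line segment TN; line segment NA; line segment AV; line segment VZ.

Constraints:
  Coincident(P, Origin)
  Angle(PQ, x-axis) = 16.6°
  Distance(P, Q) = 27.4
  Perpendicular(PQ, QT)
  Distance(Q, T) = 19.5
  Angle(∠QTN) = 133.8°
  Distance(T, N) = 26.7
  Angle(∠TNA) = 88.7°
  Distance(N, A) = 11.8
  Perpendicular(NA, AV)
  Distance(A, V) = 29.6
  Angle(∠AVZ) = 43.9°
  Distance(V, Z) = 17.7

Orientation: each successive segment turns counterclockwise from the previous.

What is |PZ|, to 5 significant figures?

34.084

P is at the origin; PQ runs at 16.6° with length 27.4, so Q = (26.258, 7.8279). The perpendicularity gives QT at right angles to PQ, so QT runs at 106.60°; with |QT| = 19.5, T = (20.687, 26.515). ∠QTN = 133.8° gives TN at 152.80° from the x-axis; with |TN| = 26.7, N = (-3.0603, 38.720). ∠TNA = 88.7° gives NA at -115.90° from the x-axis; with |NA| = 11.8, A = (-8.2146, 28.105). NA ⟂ AV, so AV runs at -25.900°; with |AV| = 29.6, V = (18.412, 15.176). ∠AVZ = 43.9° gives VZ at 110.20° from the x-axis; with |VZ| = 17.7, Z = (12.301, 31.787). Then |PZ| = |Z − P| = 34.084.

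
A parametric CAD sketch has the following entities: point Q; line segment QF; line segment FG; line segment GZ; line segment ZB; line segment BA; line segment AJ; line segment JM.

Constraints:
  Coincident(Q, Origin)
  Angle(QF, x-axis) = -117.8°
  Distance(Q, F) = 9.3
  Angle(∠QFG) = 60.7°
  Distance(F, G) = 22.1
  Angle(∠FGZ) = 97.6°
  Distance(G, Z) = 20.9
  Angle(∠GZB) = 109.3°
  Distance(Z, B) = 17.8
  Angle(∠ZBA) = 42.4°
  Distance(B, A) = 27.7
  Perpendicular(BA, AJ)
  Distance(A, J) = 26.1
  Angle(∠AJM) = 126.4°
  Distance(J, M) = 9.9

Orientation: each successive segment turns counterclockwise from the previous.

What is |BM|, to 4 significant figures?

37.57

Q is at the origin; QF runs at -117.8° with length 9.3, so F = (-4.337, -8.227). ∠QFG = 60.7° gives FG at 1.500° from the x-axis; with |FG| = 22.1, G = (17.76, -7.648). ∠FGZ = 97.6° gives GZ at 83.90° from the x-axis; with |GZ| = 20.9, Z = (19.98, 13.13). ∠GZB = 109.3° gives ZB at 154.6° from the x-axis; with |ZB| = 17.8, B = (3.897, 20.77). ∠ZBA = 42.4° gives BA at -67.80° from the x-axis; with |BA| = 27.7, A = (14.36, -4.878). BA is perpendicular to AJ, so AJ runs at 22.20°; with |AJ| = 26.1, J = (38.53, 4.984). ∠AJM = 126.4° gives JM at 75.80° from the x-axis; with |JM| = 9.9, M = (40.96, 14.58). Then |BM| = |M − B| = 37.57.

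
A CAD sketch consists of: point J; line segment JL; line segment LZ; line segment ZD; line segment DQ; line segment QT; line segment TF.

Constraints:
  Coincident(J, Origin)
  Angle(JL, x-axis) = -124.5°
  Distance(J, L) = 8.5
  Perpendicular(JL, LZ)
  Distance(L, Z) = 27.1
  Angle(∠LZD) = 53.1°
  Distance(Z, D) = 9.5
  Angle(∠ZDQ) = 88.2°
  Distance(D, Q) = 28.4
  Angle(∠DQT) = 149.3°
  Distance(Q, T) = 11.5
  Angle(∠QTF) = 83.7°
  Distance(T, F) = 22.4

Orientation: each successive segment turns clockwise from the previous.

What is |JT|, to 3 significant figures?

29.8

J is at the origin; JL runs at -124.5° with length 8.5, so L = (-4.81, -7.01). JL ⟂ LZ, so LZ runs at 146°; with |LZ| = 27.1, Z = (-27.1, 8.34). ∠LZD = 53.1° gives ZD at 18.6° from the x-axis; with |ZD| = 9.5, D = (-18.1, 11.4). ∠ZDQ = 88.2° gives DQ at -73.2° from the x-axis; with |DQ| = 28.4, Q = (-9.94, -15.8). ∠DQT = 149.3° gives QT at -104° from the x-axis; with |QT| = 11.5, T = (-12.7, -27.0). Then |JT| = |T − J| = 29.8.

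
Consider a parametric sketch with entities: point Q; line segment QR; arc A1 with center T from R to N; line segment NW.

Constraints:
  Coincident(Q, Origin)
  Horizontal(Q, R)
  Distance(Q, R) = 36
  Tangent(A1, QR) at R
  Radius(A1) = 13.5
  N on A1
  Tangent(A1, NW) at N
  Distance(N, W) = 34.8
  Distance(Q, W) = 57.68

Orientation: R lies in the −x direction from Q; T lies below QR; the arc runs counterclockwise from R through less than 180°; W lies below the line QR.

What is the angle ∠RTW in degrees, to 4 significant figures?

168.6°

Checks: |TN| = 13.50 ✓; ∠(TN, NW) = 90.00° ✓; |NW| = 34.80 ✓; |QW| = 57.68 ✓.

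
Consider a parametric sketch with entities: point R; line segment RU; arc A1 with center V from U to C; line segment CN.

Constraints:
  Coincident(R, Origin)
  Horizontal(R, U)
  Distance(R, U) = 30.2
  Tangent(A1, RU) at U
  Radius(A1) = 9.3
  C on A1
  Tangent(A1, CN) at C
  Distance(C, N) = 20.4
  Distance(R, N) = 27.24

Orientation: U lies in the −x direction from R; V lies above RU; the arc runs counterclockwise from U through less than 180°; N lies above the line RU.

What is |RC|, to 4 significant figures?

22.42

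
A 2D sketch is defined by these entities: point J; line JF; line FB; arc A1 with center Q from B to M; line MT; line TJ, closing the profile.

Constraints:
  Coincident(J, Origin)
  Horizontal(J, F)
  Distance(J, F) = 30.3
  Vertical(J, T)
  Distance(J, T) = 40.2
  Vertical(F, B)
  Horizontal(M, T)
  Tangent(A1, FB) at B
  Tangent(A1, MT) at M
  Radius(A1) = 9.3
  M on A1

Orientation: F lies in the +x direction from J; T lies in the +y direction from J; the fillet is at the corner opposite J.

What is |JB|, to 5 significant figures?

43.277

J is at the origin; J and F share the same y with |JF| = 30.3 and F on the +x side, so F = (30.300, 0.0000). J and T share the same x with |JT| = 40.2 and T on the +y side, so T = (0.0000, 40.200). The virtual corner opposite J is at (30.300, 40.200). Tangency of A1 to FB means the radius QB is perpendicular to FB and tangency of A1 to MT means the radius QM is perpendicular to MT, with radius 9.3, so the center Q sits 9.3 in from both sides at Q = (21.000, 30.900). That places the tangent points at B = (30.300, 30.900) on FB and M = (21.000, 40.200) on MT. Then |JB| = |B − J| = 43.277.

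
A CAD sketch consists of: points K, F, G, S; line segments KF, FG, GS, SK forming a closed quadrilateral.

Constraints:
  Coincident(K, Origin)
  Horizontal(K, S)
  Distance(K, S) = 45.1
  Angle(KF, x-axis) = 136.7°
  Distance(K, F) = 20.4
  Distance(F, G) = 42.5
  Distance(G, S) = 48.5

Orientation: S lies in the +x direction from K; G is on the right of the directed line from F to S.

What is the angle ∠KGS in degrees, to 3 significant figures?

67.2°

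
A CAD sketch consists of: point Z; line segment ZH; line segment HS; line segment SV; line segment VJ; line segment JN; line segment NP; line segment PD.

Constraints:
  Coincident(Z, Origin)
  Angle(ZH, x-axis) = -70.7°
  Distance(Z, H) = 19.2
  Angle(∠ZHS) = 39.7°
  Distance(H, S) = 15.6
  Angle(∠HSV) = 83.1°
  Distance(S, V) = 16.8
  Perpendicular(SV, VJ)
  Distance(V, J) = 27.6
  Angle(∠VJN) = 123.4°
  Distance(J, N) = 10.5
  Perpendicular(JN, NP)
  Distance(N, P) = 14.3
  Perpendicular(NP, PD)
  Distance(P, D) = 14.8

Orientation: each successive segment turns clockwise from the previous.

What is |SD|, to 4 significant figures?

18.26

Z is at the origin; ZH runs at -70.7° with length 19.2, so H = (6.346, -18.12). ∠ZHS = 39.7° gives HS at 149.0° from the x-axis; with |HS| = 15.6, S = (-7.026, -10.09). ∠HSV = 83.1° gives SV at 52.10° from the x-axis; with |SV| = 16.8, V = (3.294, 3.170). SV is perpendicular to VJ, so VJ runs at -37.90°; with |VJ| = 27.6, J = (25.07, -13.78). ∠VJN = 123.4° gives JN at -94.50° from the x-axis; with |JN| = 10.5, N = (24.25, -24.25). JN is perpendicular to NP, so NP runs at 175.5°; with |NP| = 14.3, P = (9.993, -23.13). The perpendicularity gives PD at right angles to NP, so PD runs at 85.50°; with |PD| = 14.8, D = (11.15, -8.375). Then |SD| = |D − S| = 18.26.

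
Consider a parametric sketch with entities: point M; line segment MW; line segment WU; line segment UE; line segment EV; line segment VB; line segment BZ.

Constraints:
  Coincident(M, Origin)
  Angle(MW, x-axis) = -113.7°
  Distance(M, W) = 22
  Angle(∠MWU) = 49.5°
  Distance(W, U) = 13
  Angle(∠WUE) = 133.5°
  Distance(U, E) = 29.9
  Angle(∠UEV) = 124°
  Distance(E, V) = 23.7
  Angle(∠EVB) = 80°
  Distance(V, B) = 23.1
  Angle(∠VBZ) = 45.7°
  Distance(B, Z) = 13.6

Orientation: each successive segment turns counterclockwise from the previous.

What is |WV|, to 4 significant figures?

53.09

M is at the origin; MW runs at -113.7° with length 22.0, so W = (-8.843, -20.14). ∠MWU = 49.5° gives WU at 16.80° from the x-axis; with |WU| = 13.0, U = (3.602, -16.39). ∠WUE = 133.5° gives UE at 63.30° from the x-axis; with |UE| = 29.9, E = (17.04, 10.32). ∠UEV = 124.0° gives EV at 119.3° from the x-axis; with |EV| = 23.7, V = (5.439, 30.99). Then |WV| = |V − W| = 53.09.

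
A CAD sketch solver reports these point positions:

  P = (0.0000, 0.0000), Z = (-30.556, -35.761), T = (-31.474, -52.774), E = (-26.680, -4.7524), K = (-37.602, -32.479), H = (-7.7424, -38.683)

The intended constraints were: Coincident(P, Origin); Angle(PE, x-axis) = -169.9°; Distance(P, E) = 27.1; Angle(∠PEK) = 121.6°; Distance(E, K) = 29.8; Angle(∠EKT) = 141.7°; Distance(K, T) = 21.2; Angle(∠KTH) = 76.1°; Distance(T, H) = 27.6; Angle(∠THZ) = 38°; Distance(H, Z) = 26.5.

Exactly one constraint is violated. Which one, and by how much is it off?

Distance(H, Z) = 26.5 — off by 3.50.

P = (0.00, 0.00) ✓; PE at -169.9° ✓; |PE| = 27.10 ✓; ∠PEK = 121.6° ✓; |EK| = 29.80 ✓; ∠EKT = 141.7° ✓; |KT| = 21.20 ✓; ∠KTH = 76.10° ✓; |TH| = 27.60 ✓; ∠THZ = 38.00° ✓; |HZ| = 23.00 ✗.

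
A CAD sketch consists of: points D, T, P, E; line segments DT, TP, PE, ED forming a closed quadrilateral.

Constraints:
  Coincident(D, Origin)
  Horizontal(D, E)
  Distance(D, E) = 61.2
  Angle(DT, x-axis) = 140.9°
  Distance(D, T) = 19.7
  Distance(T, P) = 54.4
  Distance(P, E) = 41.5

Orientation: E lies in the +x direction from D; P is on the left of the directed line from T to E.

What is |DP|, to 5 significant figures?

47.934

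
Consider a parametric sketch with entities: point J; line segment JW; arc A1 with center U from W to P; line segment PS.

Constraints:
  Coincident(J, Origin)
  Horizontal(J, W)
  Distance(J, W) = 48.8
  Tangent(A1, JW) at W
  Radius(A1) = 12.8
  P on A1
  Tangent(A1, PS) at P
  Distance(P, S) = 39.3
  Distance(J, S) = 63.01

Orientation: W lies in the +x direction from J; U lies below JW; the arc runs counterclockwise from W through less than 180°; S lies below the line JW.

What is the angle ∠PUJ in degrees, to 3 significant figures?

14.1°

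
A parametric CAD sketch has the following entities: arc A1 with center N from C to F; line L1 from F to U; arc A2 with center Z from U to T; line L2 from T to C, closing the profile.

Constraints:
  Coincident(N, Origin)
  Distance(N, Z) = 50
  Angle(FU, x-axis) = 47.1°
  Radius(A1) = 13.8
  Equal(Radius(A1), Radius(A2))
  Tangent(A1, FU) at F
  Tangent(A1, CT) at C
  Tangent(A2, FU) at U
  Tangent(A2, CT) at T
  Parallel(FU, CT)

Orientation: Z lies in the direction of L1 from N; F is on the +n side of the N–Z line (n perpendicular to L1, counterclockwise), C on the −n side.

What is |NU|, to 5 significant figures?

51.869

The slot axis is L1's direction at 47.1°, so u = (cos 47.1°, sin 47.1°) = (0.68072, 0.73254) and n = (−sin 47.1°, cos 47.1°) = (-0.73254, 0.68072). N is at the origin and Z lies 50.0 along u from N, so Z = 50.0·u = (34.036, 36.627). Tangency of A1 to both parallel lines with radius 13.8 puts F and C at N ± 13.8·n: F = (-10.109, 9.3939), C = (10.109, -9.3939). Equal radii place U and T the same way about Z: U = Z + 13.8·n = (23.927, 46.021), T = Z − 13.8·n = (44.145, 27.233). Then |NU| = |U − N| = 51.869.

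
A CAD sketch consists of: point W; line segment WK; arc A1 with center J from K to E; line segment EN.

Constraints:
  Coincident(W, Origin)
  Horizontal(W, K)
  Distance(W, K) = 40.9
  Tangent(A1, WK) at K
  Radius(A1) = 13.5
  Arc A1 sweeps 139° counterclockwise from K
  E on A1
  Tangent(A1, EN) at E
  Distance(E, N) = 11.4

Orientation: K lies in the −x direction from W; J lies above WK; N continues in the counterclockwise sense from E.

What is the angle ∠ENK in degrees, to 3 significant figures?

49.5°

W is at the origin; W and K share the same y with |WK| = 40.9 and K on the −x side, so K = (-40.9, 0.00). The tangent condition forces JK to be normal to WK, so J = K + (0, 13.5) = (-40.9, 13.5). On A1, K sits at bearing -90° from J; a 139° counterclockwise sweep puts E at bearing 49°, so E = J + 13.5·(cos 49°, sin 49°) = (-32.0, 23.7). Since A1 is tangent to EN there, JE ⟂ EN, so EN runs along (−sin 49°, cos 49°); with |EN| = 11.4, N = (-40.6, 31.2). Then cos ∠ENK = NE·NK / (|NE||NK|), giving 49.5°.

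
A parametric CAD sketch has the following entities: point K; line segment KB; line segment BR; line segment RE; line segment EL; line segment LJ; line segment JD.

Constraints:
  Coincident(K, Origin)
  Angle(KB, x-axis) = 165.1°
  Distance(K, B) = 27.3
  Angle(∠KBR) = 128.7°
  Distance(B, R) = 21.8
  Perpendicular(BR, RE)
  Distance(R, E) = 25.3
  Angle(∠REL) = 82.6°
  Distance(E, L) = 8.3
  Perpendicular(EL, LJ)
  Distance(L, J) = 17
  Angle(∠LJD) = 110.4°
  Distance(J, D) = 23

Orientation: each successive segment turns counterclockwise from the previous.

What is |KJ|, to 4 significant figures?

35.66

K is at the origin; KB runs at 165.1° with length 27.3, so B = (-26.38, 7.020). ∠KBR = 128.7° gives BR at -143.6° from the x-axis; with |BR| = 21.8, R = (-43.93, -5.917). The perpendicularity gives RE at right angles to BR, so RE runs at -53.60°; with |RE| = 25.3, E = (-28.92, -26.28). ∠REL = 82.6° gives EL at 43.80° from the x-axis; with |EL| = 8.3, L = (-22.92, -20.54). The perpendicularity gives LJ at right angles to EL, so LJ runs at 133.8°; with |LJ| = 17.0, J = (-34.69, -8.266). Then |KJ| = |J − K| = 35.66.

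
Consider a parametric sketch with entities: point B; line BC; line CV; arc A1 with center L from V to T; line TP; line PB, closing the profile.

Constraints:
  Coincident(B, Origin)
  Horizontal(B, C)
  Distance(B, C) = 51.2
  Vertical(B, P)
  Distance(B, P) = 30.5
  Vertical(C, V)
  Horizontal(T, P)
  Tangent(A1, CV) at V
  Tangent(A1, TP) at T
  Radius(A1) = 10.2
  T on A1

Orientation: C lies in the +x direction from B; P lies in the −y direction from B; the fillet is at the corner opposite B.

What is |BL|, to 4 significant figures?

45.75

B is at the origin; BC is horizontal with |BC| = 51.2 and C on the +x side, so C = (51.20, 0.000). BP is vertical with |BP| = 30.5 and P on the −y side, so P = (0.000, -30.50). The virtual corner opposite B is at (51.20, -30.50). A1 meets CV tangentially, so LV is at right angles to CV and since A1 is tangent to TP there, LT ⟂ TP, with radius 10.2, so the center L sits 10.2 in from both sides at L = (41.00, -20.30). Then |BL| = |L − B| = 45.75.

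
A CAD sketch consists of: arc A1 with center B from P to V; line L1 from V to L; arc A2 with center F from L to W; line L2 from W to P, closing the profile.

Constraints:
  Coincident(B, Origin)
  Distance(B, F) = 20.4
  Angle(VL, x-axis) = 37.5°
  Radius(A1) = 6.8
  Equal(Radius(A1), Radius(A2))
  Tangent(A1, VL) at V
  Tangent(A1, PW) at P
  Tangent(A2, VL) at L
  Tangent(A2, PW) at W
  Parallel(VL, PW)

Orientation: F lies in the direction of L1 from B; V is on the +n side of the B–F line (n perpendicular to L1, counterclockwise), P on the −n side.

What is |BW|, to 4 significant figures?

21.50

The slot axis is L1's direction at 37.5°, so u = (cos 37.5°, sin 37.5°) = (0.7934, 0.6088) and n = (−sin 37.5°, cos 37.5°) = (-0.6088, 0.7934). B is at the origin and F lies 20.4 along u from B, so F = 20.4·u = (16.18, 12.42). Tangency of A1 to both parallel lines with radius 6.8 puts V and P at B ± 6.8·n: V = (-4.140, 5.395), P = (4.140, -5.395). Equal radii place L and W the same way about F: L = F + 6.8·n = (12.04, 17.81), W = F − 6.8·n = (20.32, 7.024). Then |BW| = |W − B| = 21.50.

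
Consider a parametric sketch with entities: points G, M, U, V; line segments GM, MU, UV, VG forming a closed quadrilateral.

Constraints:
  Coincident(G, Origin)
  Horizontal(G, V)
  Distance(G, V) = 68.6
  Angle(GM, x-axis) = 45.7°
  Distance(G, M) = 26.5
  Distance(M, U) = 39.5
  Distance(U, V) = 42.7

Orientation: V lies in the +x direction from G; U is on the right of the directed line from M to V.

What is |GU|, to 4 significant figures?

35.58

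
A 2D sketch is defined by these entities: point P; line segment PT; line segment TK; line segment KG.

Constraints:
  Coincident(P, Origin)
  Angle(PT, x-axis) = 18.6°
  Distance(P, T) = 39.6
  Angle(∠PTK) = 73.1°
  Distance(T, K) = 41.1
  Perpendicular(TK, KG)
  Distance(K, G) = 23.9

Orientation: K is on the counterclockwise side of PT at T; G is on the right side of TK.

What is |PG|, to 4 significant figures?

68.51

∠PTK = 73.1°, so TK runs at 18.6° + (180° − 73.1°) = 125.5° from the x-axis; with |TK| = 41.1, K = T + 41.1·(cos 125.5°, sin 125.5°) = (13.66, 46.09). The perpendicularity gives KG at right angles to TK; with |KG| = 23.9 on the right of TK, G = K + 23.9·(0.8141, 0.5807) = (33.12, 59.97). Then |PG| = |G − P| = 68.51.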